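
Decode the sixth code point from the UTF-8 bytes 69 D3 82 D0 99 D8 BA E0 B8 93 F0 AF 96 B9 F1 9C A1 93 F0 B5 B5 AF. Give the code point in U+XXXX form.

Offset 0: leading byte 0x69 = 01101001 → 1-byte char #1 = 69.
Offset 1: leading byte 0xD3 = 11010011 → 2-byte char #2 = D3 82.
Offset 3: leading byte 0xD0 = 11010000 → 2-byte char #3 = D0 99.
Offset 5: leading byte 0xD8 = 11011000 → 2-byte char #4 = D8 BA.
Offset 7: leading byte 0xE0 = 11100000 → 3-byte char #5 = E0 B8 93.
Offset 10: leading byte 0xF0 = 11110000 → 4-byte char #6 = F0 AF 96 B9.
Leading byte 0xF0 = 11110000 matches 11110xxx → 4-byte sequence.
Byte 1: 0xF0 = 11110000, payload 000 (3 bits).
Byte 2: 0xAF = 10101111 (10xxxxxx ✓), payload 101111.
Byte 3: 0x96 = 10010110 (10xxxxxx ✓), payload 010110.
Byte 4: 0xB9 = 10111001 (10xxxxxx ✓), payload 111001.
Concatenate: 000101111010110111001 = 0x2F5B9 (21 bits → U+2F5B9).

U+2F5B9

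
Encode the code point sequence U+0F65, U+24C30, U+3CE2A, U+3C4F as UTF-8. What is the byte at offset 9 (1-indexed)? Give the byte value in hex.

1-indexed offset 9 is 0-indexed offset 8.
U+0F65 → 3-byte form E0 BD A5 at offsets 0–2.
U+24C30 → 4-byte form F0 A4 B0 B0 at offsets 3–6.
U+3CE2A → 4-byte form F0 BC B8 AA at offsets 7–10.
Offset 8 falls in char 3's range; it's byte 2 of F0 BC B8 AA = 0xBC.

0xBC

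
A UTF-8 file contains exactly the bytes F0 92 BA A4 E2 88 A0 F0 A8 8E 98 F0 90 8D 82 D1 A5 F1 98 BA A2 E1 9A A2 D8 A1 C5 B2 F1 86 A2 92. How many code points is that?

Byte at offset 0: 0xF0 = 11110000 → 4-byte char (#1). Advance 4.
Byte at offset 4: 0xE2 = 11100010 → 3-byte char (#2). Advance 3.
Byte at offset 7: 0xF0 = 11110000 → 4-byte char (#3). Advance 4.
Byte at offset 11: 0xF0 = 11110000 → 4-byte char (#4). Advance 4.
Byte at offset 15: 0xD1 = 11010001 → 2-byte char (#5). Advance 2.
Byte at offset 17: 0xF1 = 11110001 → 4-byte char (#6). Advance 4.
Byte at offset 21: 0xE1 = 11100001 → 3-byte char (#7). Advance 3.
Byte at offset 24: 0xD8 = 11011000 → 2-byte char (#8). Advance 2.
Byte at offset 26: 0xC5 = 11000101 → 2-byte char (#9). Advance 2.
Byte at offset 28: 0xF1 = 11110001 → 4-byte char (#10). Advance 4.
Reached end at offset 32 after 10 code points.

10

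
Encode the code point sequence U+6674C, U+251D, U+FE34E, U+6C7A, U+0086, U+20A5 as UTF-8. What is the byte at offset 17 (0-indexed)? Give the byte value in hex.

0x82

U+6674C → 4-byte form F1 A6 9D 8C at offsets 0–3.
U+251D → 3-byte form E2 94 9D at offsets 4–6.
U+FE34E → 4-byte form F3 BE 8D 8E at offsets 7–10.
U+6C7A → 3-byte form E6 B1 BA at offsets 11–13.
U+0086 → 2-byte form C2 86 at offsets 14–15.
U+20A5 → 3-byte form E2 82 A5 at offsets 16–18.
Offset 17 falls in char 6's range; it's byte 2 of E2 82 A5 = 0x82.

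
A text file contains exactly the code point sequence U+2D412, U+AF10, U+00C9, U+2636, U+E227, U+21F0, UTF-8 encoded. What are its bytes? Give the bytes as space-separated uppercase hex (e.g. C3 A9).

U+2D412: 4-byte form → F0 AD 90 92.
U+AF10: 3-byte form → EA BC 90.
U+00C9: 2-byte form → C3 89.
U+2636: 3-byte form → E2 98 B6.
U+E227: 3-byte form → EE 88 A7.
U+21F0: 3-byte form → E2 87 B0.
Concatenated (18 bytes): F0 AD 90 92 EA BC 90 C3 89 E2 98 B6 EE 88 A7 E2 87 B0.

F0 AD 90 92 EA BC 90 C3 89 E2 98 B6 EE 88 A7 E2 87 B0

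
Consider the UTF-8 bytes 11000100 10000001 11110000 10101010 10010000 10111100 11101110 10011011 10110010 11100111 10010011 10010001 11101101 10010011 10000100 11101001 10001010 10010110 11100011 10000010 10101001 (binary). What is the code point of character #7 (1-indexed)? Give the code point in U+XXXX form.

Offset 0: leading byte 0xC4 = 11000100 → 2-byte char #1 = C4 81.
Offset 2: leading byte 0xF0 = 11110000 → 4-byte char #2 = F0 AA 90 BC.
Offset 6: leading byte 0xEE = 11101110 → 3-byte char #3 = EE 9B B2.
Offset 9: leading byte 0xE7 = 11100111 → 3-byte char #4 = E7 93 91.
Offset 12: leading byte 0xED = 11101101 → 3-byte char #5 = ED 93 84.
Offset 15: leading byte 0xE9 = 11101001 → 3-byte char #6 = E9 8A 96.
Offset 18: leading byte 0xE3 = 11100011 → 3-byte char #7 = E3 82 A9.
Leading byte 0xE3 = 11100011 matches 1110xxxx → 3-byte sequence.
Byte 1: 0xE3 = 11100011, payload 0011 (4 bits).
Byte 2: 0x82 = 10000010 (10xxxxxx ✓), payload 000010.
Byte 3: 0xA9 = 10101001 (10xxxxxx ✓), payload 101001.
Concatenate: 0011000010101001 = 0x30A9 (16 bits → U+30A9).

U+30A9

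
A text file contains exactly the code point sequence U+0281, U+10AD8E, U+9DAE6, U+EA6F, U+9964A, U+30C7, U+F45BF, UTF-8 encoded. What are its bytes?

CA 81 F4 8A B6 8E F2 9D AB A6 EE A9 AF F2 99 99 8A E3 83 87 F3 B4 96 BF

U+0281: 2-byte form → CA 81.
U+10AD8E: 4-byte form → F4 8A B6 8E.
U+9DAE6: 4-byte form → F2 9D AB A6.
U+EA6F: 3-byte form → EE A9 AF.
U+9964A: 4-byte form → F2 99 99 8A.
U+30C7: 3-byte form → E3 83 87.
U+F45BF: 4-byte form → F3 B4 96 BF.
Concatenated (24 bytes): CA 81 F4 8A B6 8E F2 9D AB A6 EE A9 AF F2 99 99 8A E3 83 87 F3 B4 96 BF.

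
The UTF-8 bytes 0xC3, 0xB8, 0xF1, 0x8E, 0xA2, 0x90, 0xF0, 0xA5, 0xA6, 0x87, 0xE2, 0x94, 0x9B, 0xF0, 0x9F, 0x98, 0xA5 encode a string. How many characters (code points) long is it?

Byte at offset 0: 0xC3 = 11000011 → 2-byte char (#1). Advance 2.
Byte at offset 2: 0xF1 = 11110001 → 4-byte char (#2). Advance 4.
Byte at offset 6: 0xF0 = 11110000 → 4-byte char (#3). Advance 4.
Byte at offset 10: 0xE2 = 11100010 → 3-byte char (#4). Advance 3.
Byte at offset 13: 0xF0 = 11110000 → 4-byte char (#5). Advance 4.
Reached end at offset 17 after 5 code points.

5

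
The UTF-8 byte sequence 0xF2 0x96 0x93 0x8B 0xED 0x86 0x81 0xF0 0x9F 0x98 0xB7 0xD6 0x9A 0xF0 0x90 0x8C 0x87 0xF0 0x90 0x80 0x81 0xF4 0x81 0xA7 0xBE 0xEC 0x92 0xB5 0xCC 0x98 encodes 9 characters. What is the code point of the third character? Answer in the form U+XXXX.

U+1F637

Offset 0: leading byte 0xF2 = 11110010 → 4-byte char #1 = F2 96 93 8B.
Offset 4: leading byte 0xED = 11101101 → 3-byte char #2 = ED 86 81.
Offset 7: leading byte 0xF0 = 11110000 → 4-byte char #3 = F0 9F 98 B7.
Leading byte 0xF0 = 11110000 matches 11110xxx → 4-byte sequence.
Byte 1: 0xF0 = 11110000, payload 000 (3 bits).
Byte 2: 0x9F = 10011111 (10xxxxxx ✓), payload 011111.
Byte 3: 0x98 = 10011000 (10xxxxxx ✓), payload 011000.
Byte 4: 0xB7 = 10110111 (10xxxxxx ✓), payload 110111.
Concatenate: 000011111011000110111 = 0x1F637 (21 bits → U+1F637).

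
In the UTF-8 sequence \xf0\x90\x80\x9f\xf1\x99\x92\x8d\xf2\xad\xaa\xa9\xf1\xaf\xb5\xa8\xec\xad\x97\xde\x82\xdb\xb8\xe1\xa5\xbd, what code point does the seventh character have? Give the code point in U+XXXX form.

Offset 0: leading byte 0xF0 = 11110000 → 4-byte char #1 = F0 90 80 9F.
Offset 4: leading byte 0xF1 = 11110001 → 4-byte char #2 = F1 99 92 8D.
Offset 8: leading byte 0xF2 = 11110010 → 4-byte char #3 = F2 AD AA A9.
Offset 12: leading byte 0xF1 = 11110001 → 4-byte char #4 = F1 AF B5 A8.
Offset 16: leading byte 0xEC = 11101100 → 3-byte char #5 = EC AD 97.
Offset 19: leading byte 0xDE = 11011110 → 2-byte char #6 = DE 82.
Offset 21: leading byte 0xDB = 11011011 → 2-byte char #7 = DB B8.
Leading byte 0xDB = 11011011 matches 110xxxxx → 2-byte sequence.
Byte 1: 0xDB = 11011011, payload 11011 (5 bits).
Byte 2: 0xB8 = 10111000 (10xxxxxx ✓), payload 111000.
Concatenate: 11011111000 = 0x6F8 (11 bits → U+06F8).

U+06F8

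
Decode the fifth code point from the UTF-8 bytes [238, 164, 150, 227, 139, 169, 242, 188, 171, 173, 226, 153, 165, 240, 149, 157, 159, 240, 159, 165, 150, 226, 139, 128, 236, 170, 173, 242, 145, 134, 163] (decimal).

U+1575F

Offset 0: leading byte 0xEE = 11101110 → 3-byte char #1 = EE A4 96.
Offset 3: leading byte 0xE3 = 11100011 → 3-byte char #2 = E3 8B A9.
Offset 6: leading byte 0xF2 = 11110010 → 4-byte char #3 = F2 BC AB AD.
Offset 10: leading byte 0xE2 = 11100010 → 3-byte char #4 = E2 99 A5.
Offset 13: leading byte 0xF0 = 11110000 → 4-byte char #5 = F0 95 9D 9F.
Leading byte 0xF0 = 11110000 matches 11110xxx → 4-byte sequence.
Byte 1: 0xF0 = 11110000, payload 000 (3 bits).
Byte 2: 0x95 = 10010101 (10xxxxxx ✓), payload 010101.
Byte 3: 0x9D = 10011101 (10xxxxxx ✓), payload 011101.
Byte 4: 0x9F = 10011111 (10xxxxxx ✓), payload 011111.
Concatenate: 000010101011101011111 = 0x1575F (21 bits → U+1575F).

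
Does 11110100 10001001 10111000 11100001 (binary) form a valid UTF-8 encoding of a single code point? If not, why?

invalid (non-continuation byte where continuation expected)

Leading byte 0xF4 = 11110100 → 4-byte form.
Byte 4 is 0xE1 = 11100001, which is not 10xxxxxx — expected a continuation byte.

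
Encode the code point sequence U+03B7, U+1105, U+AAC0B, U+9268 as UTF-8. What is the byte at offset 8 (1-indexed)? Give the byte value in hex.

0xB0

1-indexed offset 8 is 0-indexed offset 7.
U+03B7 → 2-byte form CE B7 at offsets 0–1.
U+1105 → 3-byte form E1 84 85 at offsets 2–4.
U+AAC0B → 4-byte form F2 AA B0 8B at offsets 5–8.
Offset 7 falls in char 3's range; it's byte 3 of F2 AA B0 8B = 0xB0.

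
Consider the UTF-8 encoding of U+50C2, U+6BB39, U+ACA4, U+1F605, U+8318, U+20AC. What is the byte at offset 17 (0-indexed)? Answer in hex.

U+50C2 → 3-byte form E5 83 82 at offsets 0–2.
U+6BB39 → 4-byte form F1 AB AC B9 at offsets 3–6.
U+ACA4 → 3-byte form EA B2 A4 at offsets 7–9.
U+1F605 → 4-byte form F0 9F 98 85 at offsets 10–13.
U+8318 → 3-byte form E8 8C 98 at offsets 14–16.
U+20AC → 3-byte form E2 82 AC at offsets 17–19.
Offset 17 falls in char 6's range; it's byte 1 of E2 82 AC = 0xE2.

0xE2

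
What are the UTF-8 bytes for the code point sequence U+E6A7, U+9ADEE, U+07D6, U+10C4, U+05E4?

U+E6A7: 3-byte form → EE 9A A7.
U+9ADEE: 4-byte form → F2 9A B7 AE.
U+07D6: 2-byte form → DF 96.
U+10C4: 3-byte form → E1 83 84.
U+05E4: 2-byte form → D7 A4.
Concatenated (14 bytes): EE 9A A7 F2 9A B7 AE DF 96 E1 83 84 D7 A4.

EE 9A A7 F2 9A B7 AE DF 96 E1 83 84 D7 A4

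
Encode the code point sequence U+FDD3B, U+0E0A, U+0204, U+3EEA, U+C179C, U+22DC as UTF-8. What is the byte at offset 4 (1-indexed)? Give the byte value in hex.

0xBB

1-indexed offset 4 is 0-indexed offset 3.
U+FDD3B → 4-byte form F3 BD B4 BB at offsets 0–3.
Offset 3 falls in char 1's range; it's byte 4 of F3 BD B4 BB = 0xBB.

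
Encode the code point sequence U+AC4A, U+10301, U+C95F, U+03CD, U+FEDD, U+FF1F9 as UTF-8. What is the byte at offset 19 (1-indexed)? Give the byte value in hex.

0xB9

1-indexed offset 19 is 0-indexed offset 18.
U+AC4A → 3-byte form EA B1 8A at offsets 0–2.
U+10301 → 4-byte form F0 90 8C 81 at offsets 3–6.
U+C95F → 3-byte form EC A5 9F at offsets 7–9.
U+03CD → 2-byte form CF 8D at offsets 10–11.
U+FEDD → 3-byte form EF BB 9D at offsets 12–14.
U+FF1F9 → 4-byte form F3 BF 87 B9 at offsets 15–18.
Offset 18 falls in char 6's range; it's byte 4 of F3 BF 87 B9 = 0xB9.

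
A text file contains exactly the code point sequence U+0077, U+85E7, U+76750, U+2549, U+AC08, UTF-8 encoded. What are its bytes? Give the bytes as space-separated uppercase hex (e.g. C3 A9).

U+0077: 1-byte form → 77.
U+85E7: 3-byte form → E8 97 A7.
U+76750: 4-byte form → F1 B6 9D 90.
U+2549: 3-byte form → E2 95 89.
U+AC08: 3-byte form → EA B0 88.
Concatenated (14 bytes): 77 E8 97 A7 F1 B6 9D 90 E2 95 89 EA B0 88.

77 E8 97 A7 F1 B6 9D 90 E2 95 89 EA B0 88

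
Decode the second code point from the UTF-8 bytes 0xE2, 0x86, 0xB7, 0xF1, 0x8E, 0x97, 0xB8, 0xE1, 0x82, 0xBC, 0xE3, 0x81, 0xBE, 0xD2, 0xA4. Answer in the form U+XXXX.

Offset 0: leading byte 0xE2 = 11100010 → 3-byte char #1 = E2 86 B7.
Offset 3: leading byte 0xF1 = 11110001 → 4-byte char #2 = F1 8E 97 B8.
Leading byte 0xF1 = 11110001 matches 11110xxx → 4-byte sequence.
Byte 1: 0xF1 = 11110001, payload 001 (3 bits).
Byte 2: 0x8E = 10001110 (10xxxxxx ✓), payload 001110.
Byte 3: 0x97 = 10010111 (10xxxxxx ✓), payload 010111.
Byte 4: 0xB8 = 10111000 (10xxxxxx ✓), payload 111000.
Concatenate: 001001110010111111000 = 0x4E5F8 (21 bits → U+4E5F8).

U+4E5F8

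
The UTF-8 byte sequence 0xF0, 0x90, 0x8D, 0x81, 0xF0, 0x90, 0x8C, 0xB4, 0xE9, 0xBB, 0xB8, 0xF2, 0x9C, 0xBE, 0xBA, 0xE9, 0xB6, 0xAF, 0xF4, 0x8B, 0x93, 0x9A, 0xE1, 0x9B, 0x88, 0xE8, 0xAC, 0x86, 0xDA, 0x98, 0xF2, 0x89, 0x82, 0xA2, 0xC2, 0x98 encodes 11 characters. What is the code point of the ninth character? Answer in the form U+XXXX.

U+0698

Offset 0: leading byte 0xF0 = 11110000 → 4-byte char #1 = F0 90 8D 81.
Offset 4: leading byte 0xF0 = 11110000 → 4-byte char #2 = F0 90 8C B4.
Offset 8: leading byte 0xE9 = 11101001 → 3-byte char #3 = E9 BB B8.
Offset 11: leading byte 0xF2 = 11110010 → 4-byte char #4 = F2 9C BE BA.
Offset 15: leading byte 0xE9 = 11101001 → 3-byte char #5 = E9 B6 AF.
Offset 18: leading byte 0xF4 = 11110100 → 4-byte char #6 = F4 8B 93 9A.
Offset 22: leading byte 0xE1 = 11100001 → 3-byte char #7 = E1 9B 88.
Offset 25: leading byte 0xE8 = 11101000 → 3-byte char #8 = E8 AC 86.
Offset 28: leading byte 0xDA = 11011010 → 2-byte char #9 = DA 98.
Leading byte 0xDA = 11011010 matches 110xxxxx → 2-byte sequence.
Byte 1: 0xDA = 11011010, payload 11010 (5 bits).
Byte 2: 0x98 = 10011000 (10xxxxxx ✓), payload 011000.
Concatenate: 11010011000 = 0x698 (11 bits → U+0698).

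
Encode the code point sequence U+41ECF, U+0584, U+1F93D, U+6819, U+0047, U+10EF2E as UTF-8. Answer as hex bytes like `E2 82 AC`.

F1 81 BB 8F D6 84 F0 9F A4 BD E6 A0 99 47 F4 8E BC AE

U+41ECF: 4-byte form → F1 81 BB 8F.
U+0584: 2-byte form → D6 84.
U+1F93D: 4-byte form → F0 9F A4 BD.
U+6819: 3-byte form → E6 A0 99.
U+0047: 1-byte form → 47.
U+10EF2E: 4-byte form → F4 8E BC AE.
Concatenated (18 bytes): F1 81 BB 8F D6 84 F0 9F A4 BD E6 A0 99 47 F4 8E BC AE.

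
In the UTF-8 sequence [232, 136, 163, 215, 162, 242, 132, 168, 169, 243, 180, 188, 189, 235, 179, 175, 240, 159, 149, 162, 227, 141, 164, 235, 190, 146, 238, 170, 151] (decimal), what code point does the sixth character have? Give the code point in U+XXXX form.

U+1F562

Offset 0: leading byte 0xE8 = 11101000 → 3-byte char #1 = E8 88 A3.
Offset 3: leading byte 0xD7 = 11010111 → 2-byte char #2 = D7 A2.
Offset 5: leading byte 0xF2 = 11110010 → 4-byte char #3 = F2 84 A8 A9.
Offset 9: leading byte 0xF3 = 11110011 → 4-byte char #4 = F3 B4 BC BD.
Offset 13: leading byte 0xEB = 11101011 → 3-byte char #5 = EB B3 AF.
Offset 16: leading byte 0xF0 = 11110000 → 4-byte char #6 = F0 9F 95 A2.
Leading byte 0xF0 = 11110000 matches 11110xxx → 4-byte sequence.
Byte 1: 0xF0 = 11110000, payload 000 (3 bits).
Byte 2: 0x9F = 10011111 (10xxxxxx ✓), payload 011111.
Byte 3: 0x95 = 10010101 (10xxxxxx ✓), payload 010101.
Byte 4: 0xA2 = 10100010 (10xxxxxx ✓), payload 100010.
Concatenate: 000011111010101100010 = 0x1F562 (21 bits → U+1F562).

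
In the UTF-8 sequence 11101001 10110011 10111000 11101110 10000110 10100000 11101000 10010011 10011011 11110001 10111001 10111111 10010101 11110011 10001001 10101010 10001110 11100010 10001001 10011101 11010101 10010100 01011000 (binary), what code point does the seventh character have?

Offset 0: leading byte 0xE9 = 11101001 → 3-byte char #1 = E9 B3 B8.
Offset 3: leading byte 0xEE = 11101110 → 3-byte char #2 = EE 86 A0.
Offset 6: leading byte 0xE8 = 11101000 → 3-byte char #3 = E8 93 9B.
Offset 9: leading byte 0xF1 = 11110001 → 4-byte char #4 = F1 B9 BF 95.
Offset 13: leading byte 0xF3 = 11110011 → 4-byte char #5 = F3 89 AA 8E.
Offset 17: leading byte 0xE2 = 11100010 → 3-byte char #6 = E2 89 9D.
Offset 20: leading byte 0xD5 = 11010101 → 2-byte char #7 = D5 94.
Leading byte 0xD5 = 11010101 matches 110xxxxx → 2-byte sequence.
Byte 1: 0xD5 = 11010101, payload 10101 (5 bits).
Byte 2: 0x94 = 10010100 (10xxxxxx ✓), payload 010100.
Concatenate: 10101010100 = 0x554 (11 bits → U+0554).

U+0554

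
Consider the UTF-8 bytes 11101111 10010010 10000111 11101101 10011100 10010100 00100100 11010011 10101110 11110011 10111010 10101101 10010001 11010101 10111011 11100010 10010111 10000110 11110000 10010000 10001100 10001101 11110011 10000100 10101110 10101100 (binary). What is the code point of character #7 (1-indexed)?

Offset 0: leading byte 0xEF = 11101111 → 3-byte char #1 = EF 92 87.
Offset 3: leading byte 0xED = 11101101 → 3-byte char #2 = ED 9C 94.
Offset 6: leading byte 0x24 = 00100100 → 1-byte char #3 = 24.
Offset 7: leading byte 0xD3 = 11010011 → 2-byte char #4 = D3 AE.
Offset 9: leading byte 0xF3 = 11110011 → 4-byte char #5 = F3 BA AD 91.
Offset 13: leading byte 0xD5 = 11010101 → 2-byte char #6 = D5 BB.
Offset 15: leading byte 0xE2 = 11100010 → 3-byte char #7 = E2 97 86.
Leading byte 0xE2 = 11100010 matches 1110xxxx → 3-byte sequence.
Byte 1: 0xE2 = 11100010, payload 0010 (4 bits).
Byte 2: 0x97 = 10010111 (10xxxxxx ✓), payload 010111.
Byte 3: 0x86 = 10000110 (10xxxxxx ✓), payload 000110.
Concatenate: 0010010111000110 = 0x25C6 (16 bits → U+25C6).

U+25C6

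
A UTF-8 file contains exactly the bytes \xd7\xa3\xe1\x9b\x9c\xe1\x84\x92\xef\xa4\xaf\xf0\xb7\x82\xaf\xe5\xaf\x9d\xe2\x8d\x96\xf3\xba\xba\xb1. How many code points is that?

8

Byte at offset 0: 0xD7 = 11010111 → 2-byte char (#1). Advance 2.
Byte at offset 2: 0xE1 = 11100001 → 3-byte char (#2). Advance 3.
Byte at offset 5: 0xE1 = 11100001 → 3-byte char (#3). Advance 3.
Byte at offset 8: 0xEF = 11101111 → 3-byte char (#4). Advance 3.
Byte at offset 11: 0xF0 = 11110000 → 4-byte char (#5). Advance 4.
Byte at offset 15: 0xE5 = 11100101 → 3-byte char (#6). Advance 3.
Byte at offset 18: 0xE2 = 11100010 → 3-byte char (#7). Advance 3.
Byte at offset 21: 0xF3 = 11110011 → 4-byte char (#8). Advance 4.
Reached end at offset 25 after 8 code points.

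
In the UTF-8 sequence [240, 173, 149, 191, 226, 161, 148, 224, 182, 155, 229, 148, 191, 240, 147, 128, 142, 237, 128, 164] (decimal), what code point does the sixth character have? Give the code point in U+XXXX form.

U+D024

Offset 0: leading byte 0xF0 = 11110000 → 4-byte char #1 = F0 AD 95 BF.
Offset 4: leading byte 0xE2 = 11100010 → 3-byte char #2 = E2 A1 94.
Offset 7: leading byte 0xE0 = 11100000 → 3-byte char #3 = E0 B6 9B.
Offset 10: leading byte 0xE5 = 11100101 → 3-byte char #4 = E5 94 BF.
Offset 13: leading byte 0xF0 = 11110000 → 4-byte char #5 = F0 93 80 8E.
Offset 17: leading byte 0xED = 11101101 → 3-byte char #6 = ED 80 A4.
Leading byte 0xED = 11101101 matches 1110xxxx → 3-byte sequence.
Byte 1: 0xED = 11101101, payload 1101 (4 bits).
Byte 2: 0x80 = 10000000 (10xxxxxx ✓), payload 000000.
Byte 3: 0xA4 = 10100100 (10xxxxxx ✓), payload 100100.
Concatenate: 1101000000100100 = 0xD024 (16 bits → U+D024).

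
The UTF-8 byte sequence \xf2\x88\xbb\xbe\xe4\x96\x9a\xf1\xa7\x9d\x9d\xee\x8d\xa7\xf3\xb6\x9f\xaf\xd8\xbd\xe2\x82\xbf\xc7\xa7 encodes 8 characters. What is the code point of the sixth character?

U+063D

Offset 0: leading byte 0xF2 = 11110010 → 4-byte char #1 = F2 88 BB BE.
Offset 4: leading byte 0xE4 = 11100100 → 3-byte char #2 = E4 96 9A.
Offset 7: leading byte 0xF1 = 11110001 → 4-byte char #3 = F1 A7 9D 9D.
Offset 11: leading byte 0xEE = 11101110 → 3-byte char #4 = EE 8D A7.
Offset 14: leading byte 0xF3 = 11110011 → 4-byte char #5 = F3 B6 9F AF.
Offset 18: leading byte 0xD8 = 11011000 → 2-byte char #6 = D8 BD.
Leading byte 0xD8 = 11011000 matches 110xxxxx → 2-byte sequence.
Byte 1: 0xD8 = 11011000, payload 11000 (5 bits).
Byte 2: 0xBD = 10111101 (10xxxxxx ✓), payload 111101.
Concatenate: 11000111101 = 0x63D (11 bits → U+063D).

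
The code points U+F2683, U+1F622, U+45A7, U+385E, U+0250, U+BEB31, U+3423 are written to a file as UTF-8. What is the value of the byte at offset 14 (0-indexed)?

U+F2683 → 4-byte form F3 B2 9A 83 at offsets 0–3.
U+1F622 → 4-byte form F0 9F 98 A2 at offsets 4–7.
U+45A7 → 3-byte form E4 96 A7 at offsets 8–10.
U+385E → 3-byte form E3 A1 9E at offsets 11–13.
U+0250 → 2-byte form C9 90 at offsets 14–15.
Offset 14 falls in char 5's range; it's byte 1 of C9 90 = 0xC9.

0xC9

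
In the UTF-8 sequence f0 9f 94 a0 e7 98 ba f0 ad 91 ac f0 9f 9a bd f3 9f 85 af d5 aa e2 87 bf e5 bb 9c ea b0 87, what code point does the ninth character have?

Offset 0: leading byte 0xF0 = 11110000 → 4-byte char #1 = F0 9F 94 A0.
Offset 4: leading byte 0xE7 = 11100111 → 3-byte char #2 = E7 98 BA.
Offset 7: leading byte 0xF0 = 11110000 → 4-byte char #3 = F0 AD 91 AC.
Offset 11: leading byte 0xF0 = 11110000 → 4-byte char #4 = F0 9F 9A BD.
Offset 15: leading byte 0xF3 = 11110011 → 4-byte char #5 = F3 9F 85 AF.
Offset 19: leading byte 0xD5 = 11010101 → 2-byte char #6 = D5 AA.
Offset 21: leading byte 0xE2 = 11100010 → 3-byte char #7 = E2 87 BF.
Offset 24: leading byte 0xE5 = 11100101 → 3-byte char #8 = E5 BB 9C.
Offset 27: leading byte 0xEA = 11101010 → 3-byte char #9 = EA B0 87.
Leading byte 0xEA = 11101010 matches 1110xxxx → 3-byte sequence.
Byte 1: 0xEA = 11101010, payload 1010 (4 bits).
Byte 2: 0xB0 = 10110000 (10xxxxxx ✓), payload 110000.
Byte 3: 0x87 = 10000111 (10xxxxxx ✓), payload 000111.
Concatenate: 1010110000000111 = 0xAC07 (16 bits → U+AC07).

U+AC07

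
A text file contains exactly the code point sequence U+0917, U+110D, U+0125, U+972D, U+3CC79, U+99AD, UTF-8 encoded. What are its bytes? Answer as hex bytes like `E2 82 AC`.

U+0917: 3-byte form → E0 A4 97.
U+110D: 3-byte form → E1 84 8D.
U+0125: 2-byte form → C4 A5.
U+972D: 3-byte form → E9 9C AD.
U+3CC79: 4-byte form → F0 BC B1 B9.
U+99AD: 3-byte form → E9 A6 AD.
Concatenated (18 bytes): E0 A4 97 E1 84 8D C4 A5 E9 9C AD F0 BC B1 B9 E9 A6 AD.

E0 A4 97 E1 84 8D C4 A5 E9 9C AD F0 BC B1 B9 E9 A6 AD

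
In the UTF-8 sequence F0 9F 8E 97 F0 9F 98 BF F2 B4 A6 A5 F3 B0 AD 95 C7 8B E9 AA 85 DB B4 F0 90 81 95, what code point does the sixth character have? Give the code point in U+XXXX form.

Offset 0: leading byte 0xF0 = 11110000 → 4-byte char #1 = F0 9F 8E 97.
Offset 4: leading byte 0xF0 = 11110000 → 4-byte char #2 = F0 9F 98 BF.
Offset 8: leading byte 0xF2 = 11110010 → 4-byte char #3 = F2 B4 A6 A5.
Offset 12: leading byte 0xF3 = 11110011 → 4-byte char #4 = F3 B0 AD 95.
Offset 16: leading byte 0xC7 = 11000111 → 2-byte char #5 = C7 8B.
Offset 18: leading byte 0xE9 = 11101001 → 3-byte char #6 = E9 AA 85.
Leading byte 0xE9 = 11101001 matches 1110xxxx → 3-byte sequence.
Byte 1: 0xE9 = 11101001, payload 1001 (4 bits).
Byte 2: 0xAA = 10101010 (10xxxxxx ✓), payload 101010.
Byte 3: 0x85 = 10000101 (10xxxxxx ✓), payload 000101.
Concatenate: 1001101010000101 = 0x9A85 (16 bits → U+9A85).

U+9A85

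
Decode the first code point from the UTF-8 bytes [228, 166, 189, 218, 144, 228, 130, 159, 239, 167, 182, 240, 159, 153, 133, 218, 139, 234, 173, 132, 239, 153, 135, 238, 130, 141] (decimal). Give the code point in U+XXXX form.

Offset 0: leading byte 0xE4 = 11100100 → 3-byte char #1 = E4 A6 BD.
Leading byte 0xE4 = 11100100 matches 1110xxxx → 3-byte sequence.
Byte 1: 0xE4 = 11100100, payload 0100 (4 bits).
Byte 2: 0xA6 = 10100110 (10xxxxxx ✓), payload 100110.
Byte 3: 0xBD = 10111101 (10xxxxxx ✓), payload 111101.
Concatenate: 0100100110111101 = 0x49BD (16 bits → U+49BD).

U+49BD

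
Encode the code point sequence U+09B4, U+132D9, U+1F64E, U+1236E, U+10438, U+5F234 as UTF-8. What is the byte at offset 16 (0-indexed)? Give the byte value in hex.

U+09B4 → 3-byte form E0 A6 B4 at offsets 0–2.
U+132D9 → 4-byte form F0 93 8B 99 at offsets 3–6.
U+1F64E → 4-byte form F0 9F 99 8E at offsets 7–10.
U+1236E → 4-byte form F0 92 8D AE at offsets 11–14.
U+10438 → 4-byte form F0 90 90 B8 at offsets 15–18.
Offset 16 falls in char 5's range; it's byte 2 of F0 90 90 B8 = 0x90.

0x90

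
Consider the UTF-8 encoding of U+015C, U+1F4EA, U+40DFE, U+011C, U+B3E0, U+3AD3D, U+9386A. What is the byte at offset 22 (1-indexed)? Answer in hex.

0xA1

1-indexed offset 22 is 0-indexed offset 21.
U+015C → 2-byte form C5 9C at offsets 0–1.
U+1F4EA → 4-byte form F0 9F 93 AA at offsets 2–5.
U+40DFE → 4-byte form F1 80 B7 BE at offsets 6–9.
U+011C → 2-byte form C4 9C at offsets 10–11.
U+B3E0 → 3-byte form EB 8F A0 at offsets 12–14.
U+3AD3D → 4-byte form F0 BA B4 BD at offsets 15–18.
U+9386A → 4-byte form F2 93 A1 AA at offsets 19–22.
Offset 21 falls in char 7's range; it's byte 3 of F2 93 A1 AA = 0xA1.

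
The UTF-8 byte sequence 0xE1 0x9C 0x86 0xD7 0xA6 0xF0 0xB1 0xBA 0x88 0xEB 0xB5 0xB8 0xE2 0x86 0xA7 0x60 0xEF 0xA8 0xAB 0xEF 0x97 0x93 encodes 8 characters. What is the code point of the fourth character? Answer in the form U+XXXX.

Offset 0: leading byte 0xE1 = 11100001 → 3-byte char #1 = E1 9C 86.
Offset 3: leading byte 0xD7 = 11010111 → 2-byte char #2 = D7 A6.
Offset 5: leading byte 0xF0 = 11110000 → 4-byte char #3 = F0 B1 BA 88.
Offset 9: leading byte 0xEB = 11101011 → 3-byte char #4 = EB B5 B8.
Leading byte 0xEB = 11101011 matches 1110xxxx → 3-byte sequence.
Byte 1: 0xEB = 11101011, payload 1011 (4 bits).
Byte 2: 0xB5 = 10110101 (10xxxxxx ✓), payload 110101.
Byte 3: 0xB8 = 10111000 (10xxxxxx ✓), payload 111000.
Concatenate: 1011110101111000 = 0xBD78 (16 bits → U+BD78).

U+BD78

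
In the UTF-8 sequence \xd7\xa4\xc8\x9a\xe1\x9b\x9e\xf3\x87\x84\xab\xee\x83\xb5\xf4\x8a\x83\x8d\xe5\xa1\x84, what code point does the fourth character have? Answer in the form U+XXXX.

U+C712B

Offset 0: leading byte 0xD7 = 11010111 → 2-byte char #1 = D7 A4.
Offset 2: leading byte 0xC8 = 11001000 → 2-byte char #2 = C8 9A.
Offset 4: leading byte 0xE1 = 11100001 → 3-byte char #3 = E1 9B 9E.
Offset 7: leading byte 0xF3 = 11110011 → 4-byte char #4 = F3 87 84 AB.
Leading byte 0xF3 = 11110011 matches 11110xxx → 4-byte sequence.
Byte 1: 0xF3 = 11110011, payload 011 (3 bits).
Byte 2: 0x87 = 10000111 (10xxxxxx ✓), payload 000111.
Byte 3: 0x84 = 10000100 (10xxxxxx ✓), payload 000100.
Byte 4: 0xAB = 10101011 (10xxxxxx ✓), payload 101011.
Concatenate: 011000111000100101011 = 0xC712B (21 bits → U+C712B).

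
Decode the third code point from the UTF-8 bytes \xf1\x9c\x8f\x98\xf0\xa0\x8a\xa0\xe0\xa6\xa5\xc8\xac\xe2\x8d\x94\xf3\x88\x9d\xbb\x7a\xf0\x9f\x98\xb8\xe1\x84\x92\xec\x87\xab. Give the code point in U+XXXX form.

Offset 0: leading byte 0xF1 = 11110001 → 4-byte char #1 = F1 9C 8F 98.
Offset 4: leading byte 0xF0 = 11110000 → 4-byte char #2 = F0 A0 8A A0.
Offset 8: leading byte 0xE0 = 11100000 → 3-byte char #3 = E0 A6 A5.
Leading byte 0xE0 = 11100000 matches 1110xxxx → 3-byte sequence.
Byte 1: 0xE0 = 11100000, payload 0000 (4 bits).
Byte 2: 0xA6 = 10100110 (10xxxxxx ✓), payload 100110.
Byte 3: 0xA5 = 10100101 (10xxxxxx ✓), payload 100101.
Concatenate: 0000100110100101 = 0x9A5 (16 bits → U+09A5).

U+09A5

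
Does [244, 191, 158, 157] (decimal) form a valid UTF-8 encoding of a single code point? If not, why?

Leading byte 0xF4 = 11110100 → 4-byte form.
Payload = 0x13F79D, which exceeds U+10FFFF, the maximum Unicode code point. (Leading bytes F5–FF, or F4 followed by ≥ 0x90, are invalid.)

invalid (encodes a value above U+10FFFF)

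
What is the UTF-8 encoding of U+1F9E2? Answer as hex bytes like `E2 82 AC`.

U+1F9E2 = 0x1F9E2 = 129506 decimal. In range U+10000–U+10FFFF → 4-byte form: 11110xxx 10xxxxxx 10xxxxxx 10xxxxxx.
Binary (21 bits): 000011111100111100010.
Split 3+6+6+6: 000 | 011111 | 100111 | 100010.
Byte 1: 11110000 = 0xF0.
Byte 2: 10011111 = 0x9F.
Byte 3: 10100111 = 0xA7.
Byte 4: 10100010 = 0xA2.

F0 9F A7 A2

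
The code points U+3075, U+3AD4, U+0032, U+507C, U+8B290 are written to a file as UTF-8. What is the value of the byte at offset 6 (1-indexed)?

1-indexed offset 6 is 0-indexed offset 5.
U+3075 → 3-byte form E3 81 B5 at offsets 0–2.
U+3AD4 → 3-byte form E3 AB 94 at offsets 3–5.
Offset 5 falls in char 2's range; it's byte 3 of E3 AB 94 = 0x94.

0x94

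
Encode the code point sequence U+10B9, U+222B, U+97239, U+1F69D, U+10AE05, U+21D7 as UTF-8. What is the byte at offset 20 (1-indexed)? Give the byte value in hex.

1-indexed offset 20 is 0-indexed offset 19.
U+10B9 → 3-byte form E1 82 B9 at offsets 0–2.
U+222B → 3-byte form E2 88 AB at offsets 3–5.
U+97239 → 4-byte form F2 97 88 B9 at offsets 6–9.
U+1F69D → 4-byte form F0 9F 9A 9D at offsets 10–13.
U+10AE05 → 4-byte form F4 8A B8 85 at offsets 14–17.
U+21D7 → 3-byte form E2 87 97 at offsets 18–20.
Offset 19 falls in char 6's range; it's byte 2 of E2 87 97 = 0x87.

0x87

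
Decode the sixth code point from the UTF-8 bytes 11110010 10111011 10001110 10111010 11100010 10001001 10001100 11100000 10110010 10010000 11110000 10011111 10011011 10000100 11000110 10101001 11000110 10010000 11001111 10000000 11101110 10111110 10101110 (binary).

U+0190

Offset 0: leading byte 0xF2 = 11110010 → 4-byte char #1 = F2 BB 8E BA.
Offset 4: leading byte 0xE2 = 11100010 → 3-byte char #2 = E2 89 8C.
Offset 7: leading byte 0xE0 = 11100000 → 3-byte char #3 = E0 B2 90.
Offset 10: leading byte 0xF0 = 11110000 → 4-byte char #4 = F0 9F 9B 84.
Offset 14: leading byte 0xC6 = 11000110 → 2-byte char #5 = C6 A9.
Offset 16: leading byte 0xC6 = 11000110 → 2-byte char #6 = C6 90.
Leading byte 0xC6 = 11000110 matches 110xxxxx → 2-byte sequence.
Byte 1: 0xC6 = 11000110, payload 00110 (5 bits).
Byte 2: 0x90 = 10010000 (10xxxxxx ✓), payload 010000.
Concatenate: 00110010000 = 0x190 (11 bits → U+0190).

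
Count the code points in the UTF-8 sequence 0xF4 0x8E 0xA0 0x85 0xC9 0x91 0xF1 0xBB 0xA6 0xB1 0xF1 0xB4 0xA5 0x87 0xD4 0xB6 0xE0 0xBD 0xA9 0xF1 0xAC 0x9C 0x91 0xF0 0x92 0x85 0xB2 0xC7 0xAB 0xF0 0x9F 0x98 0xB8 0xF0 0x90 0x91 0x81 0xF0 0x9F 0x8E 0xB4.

12

Byte at offset 0: 0xF4 = 11110100 → 4-byte char (#1). Advance 4.
Byte at offset 4: 0xC9 = 11001001 → 2-byte char (#2). Advance 2.
Byte at offset 6: 0xF1 = 11110001 → 4-byte char (#3). Advance 4.
Byte at offset 10: 0xF1 = 11110001 → 4-byte char (#4). Advance 4.
Byte at offset 14: 0xD4 = 11010100 → 2-byte char (#5). Advance 2.
Byte at offset 16: 0xE0 = 11100000 → 3-byte char (#6). Advance 3.
Byte at offset 19: 0xF1 = 11110001 → 4-byte char (#7). Advance 4.
Byte at offset 23: 0xF0 = 11110000 → 4-byte char (#8). Advance 4.
Byte at offset 27: 0xC7 = 11000111 → 2-byte char (#9). Advance 2.
Byte at offset 29: 0xF0 = 11110000 → 4-byte char (#10). Advance 4.
Byte at offset 33: 0xF0 = 11110000 → 4-byte char (#11). Advance 4.
Byte at offset 37: 0xF0 = 11110000 → 4-byte char (#12). Advance 4.
Reached end at offset 41 after 12 code points.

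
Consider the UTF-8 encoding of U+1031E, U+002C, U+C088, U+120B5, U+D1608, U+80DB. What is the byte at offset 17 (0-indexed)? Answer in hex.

U+1031E → 4-byte form F0 90 8C 9E at offsets 0–3.
U+002C → 1-byte form 2C at offsets 4–4.
U+C088 → 3-byte form EC 82 88 at offsets 5–7.
U+120B5 → 4-byte form F0 92 82 B5 at offsets 8–11.
U+D1608 → 4-byte form F3 91 98 88 at offsets 12–15.
U+80DB → 3-byte form E8 83 9B at offsets 16–18.
Offset 17 falls in char 6's range; it's byte 2 of E8 83 9B = 0x83.

0x83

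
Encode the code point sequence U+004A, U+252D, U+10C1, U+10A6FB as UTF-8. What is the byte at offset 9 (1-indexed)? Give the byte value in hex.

1-indexed offset 9 is 0-indexed offset 8.
U+004A → 1-byte form 4A at offsets 0–0.
U+252D → 3-byte form E2 94 AD at offsets 1–3.
U+10C1 → 3-byte form E1 83 81 at offsets 4–6.
U+10A6FB → 4-byte form F4 8A 9B BB at offsets 7–10.
Offset 8 falls in char 4's range; it's byte 2 of F4 8A 9B BB = 0x8A.

0x8A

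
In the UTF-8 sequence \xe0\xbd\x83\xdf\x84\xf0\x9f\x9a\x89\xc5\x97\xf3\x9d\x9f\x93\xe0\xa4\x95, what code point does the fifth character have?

Offset 0: leading byte 0xE0 = 11100000 → 3-byte char #1 = E0 BD 83.
Offset 3: leading byte 0xDF = 11011111 → 2-byte char #2 = DF 84.
Offset 5: leading byte 0xF0 = 11110000 → 4-byte char #3 = F0 9F 9A 89.
Offset 9: leading byte 0xC5 = 11000101 → 2-byte char #4 = C5 97.
Offset 11: leading byte 0xF3 = 11110011 → 4-byte char #5 = F3 9D 9F 93.
Leading byte 0xF3 = 11110011 matches 11110xxx → 4-byte sequence.
Byte 1: 0xF3 = 11110011, payload 011 (3 bits).
Byte 2: 0x9D = 10011101 (10xxxxxx ✓), payload 011101.
Byte 3: 0x9F = 10011111 (10xxxxxx ✓), payload 011111.
Byte 4: 0x93 = 10010011 (10xxxxxx ✓), payload 010011.
Concatenate: 011011101011111010011 = 0xDD7D3 (21 bits → U+DD7D3).

U+DD7D3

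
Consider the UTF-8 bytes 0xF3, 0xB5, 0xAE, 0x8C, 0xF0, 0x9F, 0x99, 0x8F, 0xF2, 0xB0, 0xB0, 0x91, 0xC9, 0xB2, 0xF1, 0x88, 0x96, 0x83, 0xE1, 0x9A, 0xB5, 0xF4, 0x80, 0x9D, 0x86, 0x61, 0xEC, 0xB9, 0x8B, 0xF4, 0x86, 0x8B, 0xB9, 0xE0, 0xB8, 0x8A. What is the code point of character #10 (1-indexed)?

U+1062F9

Offset 0: leading byte 0xF3 = 11110011 → 4-byte char #1 = F3 B5 AE 8C.
Offset 4: leading byte 0xF0 = 11110000 → 4-byte char #2 = F0 9F 99 8F.
Offset 8: leading byte 0xF2 = 11110010 → 4-byte char #3 = F2 B0 B0 91.
Offset 12: leading byte 0xC9 = 11001001 → 2-byte char #4 = C9 B2.
Offset 14: leading byte 0xF1 = 11110001 → 4-byte char #5 = F1 88 96 83.
Offset 18: leading byte 0xE1 = 11100001 → 3-byte char #6 = E1 9A B5.
Offset 21: leading byte 0xF4 = 11110100 → 4-byte char #7 = F4 80 9D 86.
Offset 25: leading byte 0x61 = 01100001 → 1-byte char #8 = 61.
Offset 26: leading byte 0xEC = 11101100 → 3-byte char #9 = EC B9 8B.
Offset 29: leading byte 0xF4 = 11110100 → 4-byte char #10 = F4 86 8B B9.
Leading byte 0xF4 = 11110100 matches 11110xxx → 4-byte sequence.
Byte 1: 0xF4 = 11110100, payload 100 (3 bits).
Byte 2: 0x86 = 10000110 (10xxxxxx ✓), payload 000110.
Byte 3: 0x8B = 10001011 (10xxxxxx ✓), payload 001011.
Byte 4: 0xB9 = 10111001 (10xxxxxx ✓), payload 111001.
Concatenate: 100000110001011111001 = 0x1062F9 (21 bits → U+1062F9).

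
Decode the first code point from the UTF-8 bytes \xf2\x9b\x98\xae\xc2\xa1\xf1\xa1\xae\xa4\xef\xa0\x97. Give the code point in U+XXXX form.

Offset 0: leading byte 0xF2 = 11110010 → 4-byte char #1 = F2 9B 98 AE.
Leading byte 0xF2 = 11110010 matches 11110xxx → 4-byte sequence.
Byte 1: 0xF2 = 11110010, payload 010 (3 bits).
Byte 2: 0x9B = 10011011 (10xxxxxx ✓), payload 011011.
Byte 3: 0x98 = 10011000 (10xxxxxx ✓), payload 011000.
Byte 4: 0xAE = 10101110 (10xxxxxx ✓), payload 101110.
Concatenate: 010011011011000101110 = 0x9B62E (21 bits → U+9B62E).

U+9B62E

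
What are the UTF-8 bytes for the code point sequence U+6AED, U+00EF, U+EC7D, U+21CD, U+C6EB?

U+6AED: 3-byte form → E6 AB AD.
U+00EF: 2-byte form → C3 AF.
U+EC7D: 3-byte form → EE B1 BD.
U+21CD: 3-byte form → E2 87 8D.
U+C6EB: 3-byte form → EC 9B AB.
Concatenated (14 bytes): E6 AB AD C3 AF EE B1 BD E2 87 8D EC 9B AB.

E6 AB AD C3 AF EE B1 BD E2 87 8D EC 9B AB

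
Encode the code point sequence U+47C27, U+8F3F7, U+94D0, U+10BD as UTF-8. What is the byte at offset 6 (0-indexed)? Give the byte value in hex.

0x8F

U+47C27 → 4-byte form F1 87 B0 A7 at offsets 0–3.
U+8F3F7 → 4-byte form F2 8F 8F B7 at offsets 4–7.
Offset 6 falls in char 2's range; it's byte 3 of F2 8F 8F B7 = 0x8F.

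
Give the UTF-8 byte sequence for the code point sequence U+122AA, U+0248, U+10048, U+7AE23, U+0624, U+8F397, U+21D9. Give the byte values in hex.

U+122AA: 4-byte form → F0 92 8A AA.
U+0248: 2-byte form → C9 88.
U+10048: 4-byte form → F0 90 81 88.
U+7AE23: 4-byte form → F1 BA B8 A3.
U+0624: 2-byte form → D8 A4.
U+8F397: 4-byte form → F2 8F 8E 97.
U+21D9: 3-byte form → E2 87 99.
Concatenated (23 bytes): F0 92 8A AA C9 88 F0 90 81 88 F1 BA B8 A3 D8 A4 F2 8F 8E 97 E2 87 99.

F0 92 8A AA C9 88 F0 90 81 88 F1 BA B8 A3 D8 A4 F2 8F 8E 97 E2 87 99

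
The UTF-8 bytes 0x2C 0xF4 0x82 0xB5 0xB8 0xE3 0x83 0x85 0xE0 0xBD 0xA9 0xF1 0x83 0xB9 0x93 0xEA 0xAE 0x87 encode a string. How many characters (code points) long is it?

Byte at offset 0: 0x2C = 00101100 → 1-byte char (#1). Advance 1.
Byte at offset 1: 0xF4 = 11110100 → 4-byte char (#2). Advance 4.
Byte at offset 5: 0xE3 = 11100011 → 3-byte char (#3). Advance 3.
Byte at offset 8: 0xE0 = 11100000 → 3-byte char (#4). Advance 3.
Byte at offset 11: 0xF1 = 11110001 → 4-byte char (#5). Advance 4.
Byte at offset 15: 0xEA = 11101010 → 3-byte char (#6). Advance 3.
Reached end at offset 18 after 6 code points.

6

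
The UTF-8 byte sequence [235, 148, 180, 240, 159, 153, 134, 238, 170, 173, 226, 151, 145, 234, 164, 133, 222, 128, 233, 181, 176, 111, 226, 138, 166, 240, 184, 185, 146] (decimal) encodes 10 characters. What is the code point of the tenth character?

U+38E52

Offset 0: leading byte 0xEB = 11101011 → 3-byte char #1 = EB 94 B4.
Offset 3: leading byte 0xF0 = 11110000 → 4-byte char #2 = F0 9F 99 86.
Offset 7: leading byte 0xEE = 11101110 → 3-byte char #3 = EE AA AD.
Offset 10: leading byte 0xE2 = 11100010 → 3-byte char #4 = E2 97 91.
Offset 13: leading byte 0xEA = 11101010 → 3-byte char #5 = EA A4 85.
Offset 16: leading byte 0xDE = 11011110 → 2-byte char #6 = DE 80.
Offset 18: leading byte 0xE9 = 11101001 → 3-byte char #7 = E9 B5 B0.
Offset 21: leading byte 0x6F = 01101111 → 1-byte char #8 = 6F.
Offset 22: leading byte 0xE2 = 11100010 → 3-byte char #9 = E2 8A A6.
Offset 25: leading byte 0xF0 = 11110000 → 4-byte char #10 = F0 B8 B9 92.
Leading byte 0xF0 = 11110000 matches 11110xxx → 4-byte sequence.
Byte 1: 0xF0 = 11110000, payload 000 (3 bits).
Byte 2: 0xB8 = 10111000 (10xxxxxx ✓), payload 111000.
Byte 3: 0xB9 = 10111001 (10xxxxxx ✓), payload 111001.
Byte 4: 0x92 = 10010010 (10xxxxxx ✓), payload 010010.
Concatenate: 000111000111001010010 = 0x38E52 (21 bits → U+38E52).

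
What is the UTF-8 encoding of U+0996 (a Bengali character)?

E0 A6 96

U+0996 = 0x996 = 2454 decimal. In range U+0800–U+FFFF → 3-byte form: 1110xxxx 10xxxxxx 10xxxxxx.
Binary (16 bits): 0000100110010110.
Split 4+6+6: 0000 | 100110 | 010110.
Byte 1: 11100000 = 0xE0.
Byte 2: 10100110 = 0xA6.
Byte 3: 10010110 = 0x96.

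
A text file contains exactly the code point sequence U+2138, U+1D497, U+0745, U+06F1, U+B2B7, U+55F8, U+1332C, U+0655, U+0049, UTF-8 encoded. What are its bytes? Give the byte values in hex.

U+2138: 3-byte form → E2 84 B8.
U+1D497: 4-byte form → F0 9D 92 97.
U+0745: 2-byte form → DD 85.
U+06F1: 2-byte form → DB B1.
U+B2B7: 3-byte form → EB 8A B7.
U+55F8: 3-byte form → E5 97 B8.
U+1332C: 4-byte form → F0 93 8C AC.
U+0655: 2-byte form → D9 95.
U+0049: 1-byte form → 49.
Concatenated (24 bytes): E2 84 B8 F0 9D 92 97 DD 85 DB B1 EB 8A B7 E5 97 B8 F0 93 8C AC D9 95 49.

E2 84 B8 F0 9D 92 97 DD 85 DB B1 EB 8A B7 E5 97 B8 F0 93 8C AC D9 95 49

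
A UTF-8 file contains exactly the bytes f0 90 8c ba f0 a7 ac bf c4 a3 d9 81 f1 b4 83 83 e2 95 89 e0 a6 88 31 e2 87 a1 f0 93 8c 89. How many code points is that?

Byte at offset 0: 0xF0 = 11110000 → 4-byte char (#1). Advance 4.
Byte at offset 4: 0xF0 = 11110000 → 4-byte char (#2). Advance 4.
Byte at offset 8: 0xC4 = 11000100 → 2-byte char (#3). Advance 2.
Byte at offset 10: 0xD9 = 11011001 → 2-byte char (#4). Advance 2.
Byte at offset 12: 0xF1 = 11110001 → 4-byte char (#5). Advance 4.
Byte at offset 16: 0xE2 = 11100010 → 3-byte char (#6). Advance 3.
Byte at offset 19: 0xE0 = 11100000 → 3-byte char (#7). Advance 3.
Byte at offset 22: 0x31 = 00110001 → 1-byte char (#8). Advance 1.
Byte at offset 23: 0xE2 = 11100010 → 3-byte char (#9). Advance 3.
Byte at offset 26: 0xF0 = 11110000 → 4-byte char (#10). Advance 4.
Reached end at offset 30 after 10 code points.

10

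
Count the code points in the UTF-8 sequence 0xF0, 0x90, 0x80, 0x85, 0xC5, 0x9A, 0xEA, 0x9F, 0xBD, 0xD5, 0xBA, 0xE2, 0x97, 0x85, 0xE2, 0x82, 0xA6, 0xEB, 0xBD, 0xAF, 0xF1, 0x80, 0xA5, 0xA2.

Byte at offset 0: 0xF0 = 11110000 → 4-byte char (#1). Advance 4.
Byte at offset 4: 0xC5 = 11000101 → 2-byte char (#2). Advance 2.
Byte at offset 6: 0xEA = 11101010 → 3-byte char (#3). Advance 3.
Byte at offset 9: 0xD5 = 11010101 → 2-byte char (#4). Advance 2.
Byte at offset 11: 0xE2 = 11100010 → 3-byte char (#5). Advance 3.
Byte at offset 14: 0xE2 = 11100010 → 3-byte char (#6). Advance 3.
Byte at offset 17: 0xEB = 11101011 → 3-byte char (#7). Advance 3.
Byte at offset 20: 0xF1 = 11110001 → 4-byte char (#8). Advance 4.
Reached end at offset 24 after 8 code points.

8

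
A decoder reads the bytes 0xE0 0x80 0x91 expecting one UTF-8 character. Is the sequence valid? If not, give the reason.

Leading byte 0xE0 = 11100000 → 3-byte form.
Continuation bytes all match 10xxxxxx. Payload decodes to 0x11.
But 0x11 < 0x800, the minimum for a 3-byte sequence — this is an overlong encoding.

invalid (overlong encoding)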